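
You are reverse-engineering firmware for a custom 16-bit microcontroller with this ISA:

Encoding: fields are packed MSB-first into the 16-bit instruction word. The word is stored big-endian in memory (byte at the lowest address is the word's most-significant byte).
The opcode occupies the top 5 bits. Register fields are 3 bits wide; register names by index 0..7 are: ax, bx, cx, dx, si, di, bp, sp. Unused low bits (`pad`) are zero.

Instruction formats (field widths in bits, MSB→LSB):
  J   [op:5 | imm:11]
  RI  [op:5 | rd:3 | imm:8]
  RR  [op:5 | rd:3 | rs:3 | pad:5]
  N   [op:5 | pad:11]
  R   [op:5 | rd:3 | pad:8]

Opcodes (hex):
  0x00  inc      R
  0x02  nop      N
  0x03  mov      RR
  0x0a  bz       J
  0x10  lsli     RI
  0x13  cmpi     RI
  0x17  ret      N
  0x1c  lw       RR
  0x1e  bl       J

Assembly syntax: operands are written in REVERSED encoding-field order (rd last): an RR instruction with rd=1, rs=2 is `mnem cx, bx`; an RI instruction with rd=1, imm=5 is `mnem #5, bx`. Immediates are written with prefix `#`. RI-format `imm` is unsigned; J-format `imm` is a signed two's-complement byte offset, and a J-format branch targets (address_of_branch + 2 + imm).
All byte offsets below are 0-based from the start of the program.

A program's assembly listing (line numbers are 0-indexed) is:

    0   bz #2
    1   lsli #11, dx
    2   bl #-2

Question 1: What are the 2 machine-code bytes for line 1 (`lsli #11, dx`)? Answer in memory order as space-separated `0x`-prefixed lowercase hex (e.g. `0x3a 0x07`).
0x83 0x0b

line 1 (lsli): pack op=0x10:5|rd=3:3|imm=11:8 = 0x830b; big→ 83 0b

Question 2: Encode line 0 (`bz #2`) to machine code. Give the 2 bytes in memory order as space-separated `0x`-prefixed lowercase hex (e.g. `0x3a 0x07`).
L0: bz op=0xa:5|imm=2:11 ⇒ 0x5002 ⇒ big 50 02

0x50 0x02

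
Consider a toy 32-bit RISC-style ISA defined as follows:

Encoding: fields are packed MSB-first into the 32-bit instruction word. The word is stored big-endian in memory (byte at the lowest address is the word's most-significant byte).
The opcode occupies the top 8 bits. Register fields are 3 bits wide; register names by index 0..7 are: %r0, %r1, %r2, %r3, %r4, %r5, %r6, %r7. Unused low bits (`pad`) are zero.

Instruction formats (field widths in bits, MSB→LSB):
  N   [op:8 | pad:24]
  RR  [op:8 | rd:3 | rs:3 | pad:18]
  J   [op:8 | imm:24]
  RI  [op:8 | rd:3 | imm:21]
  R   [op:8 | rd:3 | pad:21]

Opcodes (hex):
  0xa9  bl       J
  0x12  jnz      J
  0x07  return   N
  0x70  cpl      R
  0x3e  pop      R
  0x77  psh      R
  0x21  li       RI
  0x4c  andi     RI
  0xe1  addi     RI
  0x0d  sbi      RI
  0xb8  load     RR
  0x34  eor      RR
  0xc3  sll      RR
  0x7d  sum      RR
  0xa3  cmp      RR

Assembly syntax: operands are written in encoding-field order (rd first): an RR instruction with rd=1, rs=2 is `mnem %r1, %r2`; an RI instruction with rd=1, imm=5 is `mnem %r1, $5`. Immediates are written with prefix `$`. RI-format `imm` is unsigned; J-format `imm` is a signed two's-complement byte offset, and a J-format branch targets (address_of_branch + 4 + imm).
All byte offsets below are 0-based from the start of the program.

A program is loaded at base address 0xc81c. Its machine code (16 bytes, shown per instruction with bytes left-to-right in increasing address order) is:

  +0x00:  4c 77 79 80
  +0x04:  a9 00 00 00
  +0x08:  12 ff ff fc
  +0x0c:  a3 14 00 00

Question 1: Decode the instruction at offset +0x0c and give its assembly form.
cmp %r0, %r5

off 0x0c: read a3 14 00 00 as big → 0xa3140000
  op=0xa3140000>>24=0xa3 ⇒ cmp (RR)
  rd: (w>>21)&0x7=0x0 → %r0
  rs: (w>>18)&0x7=0x5 → %r5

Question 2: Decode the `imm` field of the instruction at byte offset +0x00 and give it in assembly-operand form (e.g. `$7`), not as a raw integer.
$1538432

@+00  big-endian(4c 77 79 80) = 0x4c777980
  opcode bits[31:24]=0x4c: andi/RI
  rd: (w>>21)&0x7=0x3 → %r3
  imm: (w>>0)&0x1fffff=0x177980 → $1538432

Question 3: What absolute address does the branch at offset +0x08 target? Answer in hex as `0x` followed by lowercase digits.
[08] 12 ff ff fc → 0x12fffffc
  op=0x12fffffc>>24=0x12 ⇒ jnz (J)
  imm: (w>>0)&0xffffff=0xfffffc (s24→-4) → $-4
  target = base 0xc81c + off 0x08 + 4 + imm -4 = 0xc824

0xc824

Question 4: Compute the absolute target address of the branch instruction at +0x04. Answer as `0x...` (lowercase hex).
+0x04: a9 00 00 00 ⇒ word 0xa9000000 (big)
  top 8b → 0xa9 → bl [J]
  imm@[23:0]=0x0 ⇒ $0
  target = base 0xc81c + off 0x04 + 4 + imm 0 = 0xc824

0xc824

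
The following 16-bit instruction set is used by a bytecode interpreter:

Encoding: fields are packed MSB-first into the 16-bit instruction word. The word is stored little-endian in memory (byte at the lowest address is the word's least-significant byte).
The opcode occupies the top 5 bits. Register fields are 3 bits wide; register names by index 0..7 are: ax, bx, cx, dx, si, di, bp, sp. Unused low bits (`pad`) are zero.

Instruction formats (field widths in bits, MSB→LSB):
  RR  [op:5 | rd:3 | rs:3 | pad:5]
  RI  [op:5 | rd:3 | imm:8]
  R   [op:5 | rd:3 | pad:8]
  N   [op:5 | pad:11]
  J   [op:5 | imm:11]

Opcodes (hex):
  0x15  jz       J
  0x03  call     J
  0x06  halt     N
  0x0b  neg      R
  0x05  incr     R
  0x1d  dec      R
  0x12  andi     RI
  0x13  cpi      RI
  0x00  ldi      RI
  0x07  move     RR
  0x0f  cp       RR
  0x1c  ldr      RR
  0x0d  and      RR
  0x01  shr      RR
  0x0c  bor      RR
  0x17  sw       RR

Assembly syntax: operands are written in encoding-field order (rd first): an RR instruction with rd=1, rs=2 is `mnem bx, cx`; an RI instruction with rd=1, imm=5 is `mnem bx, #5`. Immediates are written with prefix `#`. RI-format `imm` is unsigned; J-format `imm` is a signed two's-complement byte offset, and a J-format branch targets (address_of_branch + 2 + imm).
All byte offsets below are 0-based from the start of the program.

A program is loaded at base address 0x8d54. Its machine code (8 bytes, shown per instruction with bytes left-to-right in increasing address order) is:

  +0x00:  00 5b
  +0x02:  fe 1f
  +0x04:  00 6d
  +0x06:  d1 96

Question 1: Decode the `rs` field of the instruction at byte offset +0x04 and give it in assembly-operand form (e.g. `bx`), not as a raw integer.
ax

+0x04: 00 6d ⇒ word 0x6d00 (little)
  top 5b → 0xd → and [RR]
  rd: (w>>8)&0x7=0x5 → di
  rs: (w>>5)&0x7=0x0 → ax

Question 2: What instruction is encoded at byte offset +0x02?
call #-2

[02] fe 1f → 0x1ffe
  opcode bits[15:11]=0x3: call/J
  imm@[10:0]=0x7fe (s11→-2) ⇒ #-2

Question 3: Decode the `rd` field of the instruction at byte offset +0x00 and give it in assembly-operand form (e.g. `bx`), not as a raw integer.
off 0x00: read 00 5b as little → 0x5b00
  opcode bits[15:11]=0xb: neg/R
  [10:8] rd=3 = dx

dx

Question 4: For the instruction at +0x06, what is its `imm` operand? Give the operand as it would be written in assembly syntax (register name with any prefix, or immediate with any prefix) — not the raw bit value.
@+06  little-endian(d1 96) = 0x96d1
  top 5b → 0x12 → andi [RI]
  rd@[10:8]=0x6 ⇒ bp
  imm@[7:0]=0xd1 ⇒ #209

#209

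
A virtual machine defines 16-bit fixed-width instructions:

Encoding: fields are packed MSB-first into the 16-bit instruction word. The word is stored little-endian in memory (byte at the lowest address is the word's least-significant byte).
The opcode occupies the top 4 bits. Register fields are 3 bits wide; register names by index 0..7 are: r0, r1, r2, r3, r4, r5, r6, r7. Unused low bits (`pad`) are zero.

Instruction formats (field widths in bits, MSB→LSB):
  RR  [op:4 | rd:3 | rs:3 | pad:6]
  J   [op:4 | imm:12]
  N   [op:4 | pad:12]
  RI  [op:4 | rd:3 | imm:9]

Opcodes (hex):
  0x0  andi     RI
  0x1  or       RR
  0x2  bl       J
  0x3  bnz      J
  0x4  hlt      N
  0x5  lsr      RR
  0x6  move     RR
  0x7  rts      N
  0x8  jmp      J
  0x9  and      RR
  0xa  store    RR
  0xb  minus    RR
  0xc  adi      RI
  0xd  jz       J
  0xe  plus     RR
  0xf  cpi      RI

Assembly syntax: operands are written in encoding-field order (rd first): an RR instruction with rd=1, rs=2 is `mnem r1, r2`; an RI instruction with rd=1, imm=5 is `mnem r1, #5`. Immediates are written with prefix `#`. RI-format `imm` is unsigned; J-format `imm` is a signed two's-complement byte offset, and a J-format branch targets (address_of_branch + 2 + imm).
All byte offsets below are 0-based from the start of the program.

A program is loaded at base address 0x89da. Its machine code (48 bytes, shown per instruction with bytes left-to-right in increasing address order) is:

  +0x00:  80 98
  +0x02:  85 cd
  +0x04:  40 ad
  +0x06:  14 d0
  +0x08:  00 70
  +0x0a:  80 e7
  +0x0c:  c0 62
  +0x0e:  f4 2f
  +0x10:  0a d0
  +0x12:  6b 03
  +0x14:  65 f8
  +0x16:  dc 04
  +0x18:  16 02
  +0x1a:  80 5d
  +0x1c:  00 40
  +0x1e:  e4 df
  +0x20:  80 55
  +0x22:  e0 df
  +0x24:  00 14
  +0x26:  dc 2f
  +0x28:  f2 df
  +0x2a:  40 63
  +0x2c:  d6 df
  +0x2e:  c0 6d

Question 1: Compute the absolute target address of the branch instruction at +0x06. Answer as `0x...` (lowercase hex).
+0x06: 14 d0 ⇒ word 0xd014 (little)
  opcode bits[15:12]=0xd: jz/J
  [11:0] imm=20 = #20
  target = base 0x89da + off 0x06 + 2 + imm 20 = 0x89f6

0x89f6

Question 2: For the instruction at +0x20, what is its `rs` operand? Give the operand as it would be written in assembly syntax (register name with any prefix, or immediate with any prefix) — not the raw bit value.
r6

[20] 80 55 → 0x5580
  op=0x5580>>12=0x5 ⇒ lsr (RR)
  [11:9] rd=2 = r2
  [8:6] rs=6 = r6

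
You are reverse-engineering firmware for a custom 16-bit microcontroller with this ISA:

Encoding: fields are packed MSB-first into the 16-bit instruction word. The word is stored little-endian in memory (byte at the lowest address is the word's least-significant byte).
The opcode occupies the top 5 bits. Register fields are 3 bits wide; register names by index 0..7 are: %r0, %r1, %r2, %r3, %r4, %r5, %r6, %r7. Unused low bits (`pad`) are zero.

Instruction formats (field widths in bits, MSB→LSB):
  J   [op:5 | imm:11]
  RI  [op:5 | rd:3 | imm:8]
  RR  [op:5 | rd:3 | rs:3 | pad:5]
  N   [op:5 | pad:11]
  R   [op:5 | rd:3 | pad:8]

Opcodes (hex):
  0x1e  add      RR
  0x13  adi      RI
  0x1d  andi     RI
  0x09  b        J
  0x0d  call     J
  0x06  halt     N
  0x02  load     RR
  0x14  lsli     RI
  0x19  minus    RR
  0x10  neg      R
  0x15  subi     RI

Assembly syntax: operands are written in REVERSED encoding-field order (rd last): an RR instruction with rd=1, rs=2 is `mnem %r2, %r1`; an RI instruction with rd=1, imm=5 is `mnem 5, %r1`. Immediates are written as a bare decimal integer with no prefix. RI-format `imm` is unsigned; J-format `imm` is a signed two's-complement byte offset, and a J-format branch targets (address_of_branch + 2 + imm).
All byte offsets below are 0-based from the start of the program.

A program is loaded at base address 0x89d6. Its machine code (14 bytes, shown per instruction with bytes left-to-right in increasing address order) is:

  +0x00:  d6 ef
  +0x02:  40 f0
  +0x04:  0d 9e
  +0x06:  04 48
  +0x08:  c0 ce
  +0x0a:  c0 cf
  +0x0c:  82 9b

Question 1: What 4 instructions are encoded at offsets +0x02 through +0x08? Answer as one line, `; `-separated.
+0x02: 40 f0 ⇒ word 0xf040 (little)
  op=0xf040>>11=0x1e ⇒ add (RR)
  rd@[10:8]=0x0 ⇒ %r0
  rs@[7:5]=0x2 ⇒ %r2
+0x04: 0d 9e ⇒ word 0x9e0d (little)
  op=0x9e0d>>11=0x13 ⇒ adi (RI)
  rd@[10:8]=0x6 ⇒ %r6
  imm@[7:0]=0xd ⇒ 13
+0x06: 04 48 ⇒ word 0x4804 (little)
  op=0x4804>>11=0x9 ⇒ b (J)
  imm@[10:0]=0x4 ⇒ 4
+0x08: c0 ce ⇒ word 0xcec0 (little)
  op=0xcec0>>11=0x19 ⇒ minus (RR)
  rd@[10:8]=0x6 ⇒ %r6
  rs@[7:5]=0x6 ⇒ %r6

add %r2, %r0; adi 13, %r6; b 4; minus %r6, %r6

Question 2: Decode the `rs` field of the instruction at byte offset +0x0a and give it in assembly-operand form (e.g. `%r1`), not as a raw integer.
+0x0a: c0 cf ⇒ word 0xcfc0 (little)
  opcode bits[15:11]=0x19: minus/RR
  rd@[10:8]=0x7 ⇒ %r7
  rs@[7:5]=0x6 ⇒ %r6

%r6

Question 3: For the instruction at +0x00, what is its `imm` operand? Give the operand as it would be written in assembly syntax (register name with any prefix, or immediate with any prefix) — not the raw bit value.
214

[00] d6 ef → 0xefd6
  top 5b → 0x1d → andi [RI]
  rd: (w>>8)&0x7=0x7 → %r7
  imm: (w>>0)&0xff=0xd6 → 214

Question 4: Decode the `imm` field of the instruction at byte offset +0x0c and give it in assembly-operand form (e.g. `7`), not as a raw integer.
+0x0c: 82 9b ⇒ word 0x9b82 (little)
  top 5b → 0x13 → adi [RI]
  rd: (w>>8)&0x7=0x3 → %r3
  imm: (w>>0)&0xff=0x82 → 130

130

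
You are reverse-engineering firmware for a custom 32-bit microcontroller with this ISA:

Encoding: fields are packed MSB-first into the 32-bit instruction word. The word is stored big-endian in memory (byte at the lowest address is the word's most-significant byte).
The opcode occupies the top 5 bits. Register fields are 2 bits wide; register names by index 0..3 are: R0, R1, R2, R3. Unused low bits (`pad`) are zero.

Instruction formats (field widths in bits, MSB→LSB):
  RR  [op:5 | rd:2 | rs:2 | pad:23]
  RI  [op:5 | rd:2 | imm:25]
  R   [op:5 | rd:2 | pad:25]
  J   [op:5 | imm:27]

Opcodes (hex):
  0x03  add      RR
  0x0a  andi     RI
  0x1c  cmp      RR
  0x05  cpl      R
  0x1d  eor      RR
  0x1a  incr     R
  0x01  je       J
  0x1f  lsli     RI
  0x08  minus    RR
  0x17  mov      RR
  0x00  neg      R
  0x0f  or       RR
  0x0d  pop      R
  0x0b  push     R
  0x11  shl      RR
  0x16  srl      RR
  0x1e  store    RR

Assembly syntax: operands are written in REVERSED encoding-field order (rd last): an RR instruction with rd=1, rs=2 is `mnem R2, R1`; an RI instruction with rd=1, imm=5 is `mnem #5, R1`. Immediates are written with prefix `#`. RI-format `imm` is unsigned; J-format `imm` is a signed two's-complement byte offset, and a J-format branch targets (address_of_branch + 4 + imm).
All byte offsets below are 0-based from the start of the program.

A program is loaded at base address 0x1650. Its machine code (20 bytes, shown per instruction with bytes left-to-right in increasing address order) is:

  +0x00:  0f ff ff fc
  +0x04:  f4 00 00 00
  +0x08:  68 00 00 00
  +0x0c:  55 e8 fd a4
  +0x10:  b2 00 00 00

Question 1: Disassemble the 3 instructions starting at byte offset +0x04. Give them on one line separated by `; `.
store R0, R2; pop R0; andi #32046500, R2

off 0x04: read f4 00 00 00 as big → 0xf4000000
  top 5b → 0x1e → store [RR]
  rd@[26:25]=0x2 ⇒ R2
  rs@[24:23]=0x0 ⇒ R0
off 0x08: read 68 00 00 00 as big → 0x68000000
  top 5b → 0xd → pop [R]
  rd@[26:25]=0x0 ⇒ R0
off 0x0c: read 55 e8 fd a4 as big → 0x55e8fda4
  top 5b → 0xa → andi [RI]
  rd@[26:25]=0x2 ⇒ R2
  imm@[24:0]=0x1e8fda4 ⇒ #32046500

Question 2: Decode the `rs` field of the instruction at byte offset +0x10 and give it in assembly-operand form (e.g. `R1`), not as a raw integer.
@+10  big-endian(b2 00 00 00) = 0xb2000000
  opcode bits[31:27]=0x16: srl/RR
  rd: (w>>25)&0x3=0x1 → R1
  rs: (w>>23)&0x3=0x0 → R0

R0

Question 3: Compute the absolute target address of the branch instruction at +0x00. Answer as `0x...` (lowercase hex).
0x1650

off 0x00: read 0f ff ff fc as big → 0x0ffffffc
  opcode bits[31:27]=0x1: je/J
  [26:0] imm=134217724 (s27→-4) = #-4
  target = base 0x1650 + off 0x00 + 4 + imm -4 = 0x1650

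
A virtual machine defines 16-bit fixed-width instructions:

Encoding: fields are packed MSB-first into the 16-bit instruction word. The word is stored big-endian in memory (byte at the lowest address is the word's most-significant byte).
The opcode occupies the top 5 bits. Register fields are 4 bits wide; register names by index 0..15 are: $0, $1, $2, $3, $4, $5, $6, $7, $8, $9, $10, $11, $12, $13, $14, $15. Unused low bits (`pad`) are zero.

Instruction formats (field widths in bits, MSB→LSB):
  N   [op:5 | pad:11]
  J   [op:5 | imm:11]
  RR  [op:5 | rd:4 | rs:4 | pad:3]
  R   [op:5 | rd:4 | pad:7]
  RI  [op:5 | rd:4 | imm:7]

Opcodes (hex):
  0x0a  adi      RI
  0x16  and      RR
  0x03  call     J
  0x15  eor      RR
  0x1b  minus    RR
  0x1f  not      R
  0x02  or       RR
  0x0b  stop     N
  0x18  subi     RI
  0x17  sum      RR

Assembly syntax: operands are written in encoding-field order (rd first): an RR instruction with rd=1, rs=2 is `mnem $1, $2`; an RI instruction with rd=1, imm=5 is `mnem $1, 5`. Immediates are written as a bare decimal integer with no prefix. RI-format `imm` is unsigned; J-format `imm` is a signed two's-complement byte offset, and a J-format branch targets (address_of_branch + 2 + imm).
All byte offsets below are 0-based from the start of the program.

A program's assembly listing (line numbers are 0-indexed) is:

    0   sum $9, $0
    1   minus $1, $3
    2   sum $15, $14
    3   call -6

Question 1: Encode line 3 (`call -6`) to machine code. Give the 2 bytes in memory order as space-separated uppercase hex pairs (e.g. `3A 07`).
3. call fields op=0x3:5|imm=-6:11 → word 1ffah → 1f fa

1F FA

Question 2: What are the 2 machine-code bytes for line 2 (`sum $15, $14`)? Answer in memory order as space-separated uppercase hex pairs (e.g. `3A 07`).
BF F0

2. sum fields op=0x17:5|rd=15:4|rs=14:4|pad=0:3 → word bff0h → bf f0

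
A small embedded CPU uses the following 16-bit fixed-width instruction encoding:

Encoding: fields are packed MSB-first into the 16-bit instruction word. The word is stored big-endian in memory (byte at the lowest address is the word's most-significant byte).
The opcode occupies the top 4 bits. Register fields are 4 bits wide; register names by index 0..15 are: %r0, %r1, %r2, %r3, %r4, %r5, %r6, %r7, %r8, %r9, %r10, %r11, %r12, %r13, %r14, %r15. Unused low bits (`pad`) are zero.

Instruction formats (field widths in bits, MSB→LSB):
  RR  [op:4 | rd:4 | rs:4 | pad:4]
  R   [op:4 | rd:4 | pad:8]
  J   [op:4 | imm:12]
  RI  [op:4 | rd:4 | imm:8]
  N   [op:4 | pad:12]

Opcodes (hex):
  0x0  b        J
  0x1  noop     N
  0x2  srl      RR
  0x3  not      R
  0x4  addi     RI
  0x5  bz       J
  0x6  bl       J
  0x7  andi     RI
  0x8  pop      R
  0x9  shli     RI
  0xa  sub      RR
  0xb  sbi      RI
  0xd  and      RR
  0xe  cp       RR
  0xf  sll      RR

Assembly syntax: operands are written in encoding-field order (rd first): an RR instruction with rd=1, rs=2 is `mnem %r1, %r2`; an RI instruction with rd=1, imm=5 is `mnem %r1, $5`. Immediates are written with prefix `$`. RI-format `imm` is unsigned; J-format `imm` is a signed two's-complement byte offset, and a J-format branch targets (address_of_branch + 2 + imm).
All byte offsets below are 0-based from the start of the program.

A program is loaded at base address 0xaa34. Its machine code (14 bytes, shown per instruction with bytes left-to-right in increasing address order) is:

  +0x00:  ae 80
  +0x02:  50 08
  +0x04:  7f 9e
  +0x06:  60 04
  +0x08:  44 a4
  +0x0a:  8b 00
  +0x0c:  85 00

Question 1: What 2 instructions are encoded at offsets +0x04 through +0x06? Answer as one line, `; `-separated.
@+04  big-endian(7f 9e) = 0x7f9e
  opcode bits[15:12]=0x7: andi/RI
  rd@[11:8]=0xf ⇒ %r15
  imm@[7:0]=0x9e ⇒ $158
@+06  big-endian(60 04) = 0x6004
  opcode bits[15:12]=0x6: bl/J
  imm@[11:0]=0x4 ⇒ $4

andi %r15, $158; bl $4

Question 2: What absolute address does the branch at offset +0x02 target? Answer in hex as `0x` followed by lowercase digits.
0xaa40

+0x02: 50 08 ⇒ word 0x5008 (big)
  op=0x5008>>12=0x5 ⇒ bz (J)
  imm: (w>>0)&0xfff=0x8 → $8
  target = base 0xaa34 + off 0x02 + 2 + imm 8 = 0xaa40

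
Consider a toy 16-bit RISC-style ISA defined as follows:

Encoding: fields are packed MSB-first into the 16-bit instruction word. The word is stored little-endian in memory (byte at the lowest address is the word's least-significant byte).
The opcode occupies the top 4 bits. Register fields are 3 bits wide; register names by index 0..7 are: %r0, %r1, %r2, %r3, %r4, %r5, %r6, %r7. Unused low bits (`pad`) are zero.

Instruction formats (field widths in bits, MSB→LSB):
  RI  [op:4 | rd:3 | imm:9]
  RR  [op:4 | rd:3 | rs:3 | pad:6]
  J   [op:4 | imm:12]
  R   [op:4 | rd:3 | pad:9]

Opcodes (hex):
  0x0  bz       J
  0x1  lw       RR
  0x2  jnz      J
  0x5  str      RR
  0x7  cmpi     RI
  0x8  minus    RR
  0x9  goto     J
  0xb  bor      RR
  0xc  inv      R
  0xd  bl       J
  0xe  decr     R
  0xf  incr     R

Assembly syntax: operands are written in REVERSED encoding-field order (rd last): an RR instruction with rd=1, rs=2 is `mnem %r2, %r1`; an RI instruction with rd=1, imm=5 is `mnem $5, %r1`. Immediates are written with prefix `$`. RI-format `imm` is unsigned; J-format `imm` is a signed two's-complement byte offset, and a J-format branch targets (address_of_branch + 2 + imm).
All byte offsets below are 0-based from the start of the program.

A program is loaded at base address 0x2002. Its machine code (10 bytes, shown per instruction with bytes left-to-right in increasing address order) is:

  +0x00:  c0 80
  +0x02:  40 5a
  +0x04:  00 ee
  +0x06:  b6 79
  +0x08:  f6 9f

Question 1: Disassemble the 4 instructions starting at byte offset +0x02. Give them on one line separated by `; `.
@+02  little-endian(40 5a) = 0x5a40
  top 4b → 0x5 → str [RR]
  rd: (w>>9)&0x7=0x5 → %r5
  rs: (w>>6)&0x7=0x1 → %r1
@+04  little-endian(00 ee) = 0xee00
  top 4b → 0xe → decr [R]
  rd: (w>>9)&0x7=0x7 → %r7
@+06  little-endian(b6 79) = 0x79b6
  top 4b → 0x7 → cmpi [RI]
  rd: (w>>9)&0x7=0x4 → %r4
  imm: (w>>0)&0x1ff=0x1b6 → $438
@+08  little-endian(f6 9f) = 0x9ff6
  top 4b → 0x9 → goto [J]
  imm: (w>>0)&0xfff=0xff6 (s12→-10) → $-10

str %r1, %r5; decr %r7; cmpi $438, %r4; goto $-10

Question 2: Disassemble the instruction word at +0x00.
@+00  little-endian(c0 80) = 0x80c0
  top 4b → 0x8 → minus [RR]
  rd: (w>>9)&0x7=0x0 → %r0
  rs: (w>>6)&0x7=0x3 → %r3

minus %r3, %r0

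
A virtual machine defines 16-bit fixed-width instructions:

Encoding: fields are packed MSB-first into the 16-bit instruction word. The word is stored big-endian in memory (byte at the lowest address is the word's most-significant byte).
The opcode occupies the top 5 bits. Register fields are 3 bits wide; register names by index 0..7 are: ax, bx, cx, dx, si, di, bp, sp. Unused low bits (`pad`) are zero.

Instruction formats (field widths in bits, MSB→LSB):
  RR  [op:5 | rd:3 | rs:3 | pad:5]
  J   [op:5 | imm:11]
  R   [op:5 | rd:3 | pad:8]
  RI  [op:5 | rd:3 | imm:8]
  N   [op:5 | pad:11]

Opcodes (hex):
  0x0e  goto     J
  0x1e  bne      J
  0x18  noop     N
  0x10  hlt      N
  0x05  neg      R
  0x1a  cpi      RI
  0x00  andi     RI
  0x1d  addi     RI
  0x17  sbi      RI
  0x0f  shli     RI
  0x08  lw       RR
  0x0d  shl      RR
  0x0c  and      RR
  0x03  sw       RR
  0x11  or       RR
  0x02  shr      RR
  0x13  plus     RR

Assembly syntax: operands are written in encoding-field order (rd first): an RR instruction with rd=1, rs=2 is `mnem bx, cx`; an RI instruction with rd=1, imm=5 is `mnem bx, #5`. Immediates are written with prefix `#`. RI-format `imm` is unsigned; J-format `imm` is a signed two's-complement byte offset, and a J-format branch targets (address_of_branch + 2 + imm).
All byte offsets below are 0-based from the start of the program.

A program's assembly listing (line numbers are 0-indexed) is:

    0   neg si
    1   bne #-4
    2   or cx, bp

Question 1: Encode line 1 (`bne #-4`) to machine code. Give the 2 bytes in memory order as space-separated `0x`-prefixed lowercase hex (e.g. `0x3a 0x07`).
0xf7 0xfc

1. bne fields op=0x1e:5|imm=-4:11 → word f7fch → f7 fc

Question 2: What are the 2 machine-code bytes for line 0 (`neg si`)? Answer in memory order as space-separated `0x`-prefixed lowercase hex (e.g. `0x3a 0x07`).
0x2c 0x00

0. neg fields op=0x5:5|rd=4:3|pad=0:8 → word 2c00h → 2c 00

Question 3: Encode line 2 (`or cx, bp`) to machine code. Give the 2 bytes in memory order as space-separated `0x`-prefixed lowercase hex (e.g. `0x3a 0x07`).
line 2 (or): pack op=0x11:5|rd=2:3|rs=6:3|pad=0:5 = 0x8ac0; big→ 8a c0

0x8a 0xc0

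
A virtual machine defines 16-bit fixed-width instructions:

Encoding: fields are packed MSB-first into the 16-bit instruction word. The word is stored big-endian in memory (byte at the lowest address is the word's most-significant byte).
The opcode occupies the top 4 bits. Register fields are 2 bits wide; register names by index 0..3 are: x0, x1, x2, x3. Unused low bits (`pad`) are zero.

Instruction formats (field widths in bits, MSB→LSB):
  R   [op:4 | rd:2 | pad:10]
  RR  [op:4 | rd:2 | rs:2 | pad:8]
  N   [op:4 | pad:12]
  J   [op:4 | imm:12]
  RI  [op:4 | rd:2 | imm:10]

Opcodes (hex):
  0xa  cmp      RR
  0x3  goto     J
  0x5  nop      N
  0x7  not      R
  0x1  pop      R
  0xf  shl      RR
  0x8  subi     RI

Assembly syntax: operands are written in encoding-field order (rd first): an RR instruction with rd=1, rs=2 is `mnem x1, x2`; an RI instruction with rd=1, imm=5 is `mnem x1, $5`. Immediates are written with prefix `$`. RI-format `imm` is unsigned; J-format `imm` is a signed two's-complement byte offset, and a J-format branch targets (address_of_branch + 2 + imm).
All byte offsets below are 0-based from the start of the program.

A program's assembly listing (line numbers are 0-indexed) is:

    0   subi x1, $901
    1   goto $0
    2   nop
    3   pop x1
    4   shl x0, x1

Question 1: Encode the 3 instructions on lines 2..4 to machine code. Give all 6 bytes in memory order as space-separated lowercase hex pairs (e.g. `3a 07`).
L2: nop op=0x5:4|pad=0:12 ⇒ 0x5000 ⇒ big 50 00
L3: pop op=0x1:4|rd=1:2|pad=0:10 ⇒ 0x1400 ⇒ big 14 00
L4: shl op=0xf:4|rd=0:2|rs=1:2|pad=0:8 ⇒ 0xf100 ⇒ big f1 00

50 00 14 00 f1 00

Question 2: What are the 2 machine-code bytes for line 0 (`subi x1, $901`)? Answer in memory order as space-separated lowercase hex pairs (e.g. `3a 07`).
0. subi fields op=0x8:4|rd=1:2|imm=901:10 → word 8785h → 87 85

87 85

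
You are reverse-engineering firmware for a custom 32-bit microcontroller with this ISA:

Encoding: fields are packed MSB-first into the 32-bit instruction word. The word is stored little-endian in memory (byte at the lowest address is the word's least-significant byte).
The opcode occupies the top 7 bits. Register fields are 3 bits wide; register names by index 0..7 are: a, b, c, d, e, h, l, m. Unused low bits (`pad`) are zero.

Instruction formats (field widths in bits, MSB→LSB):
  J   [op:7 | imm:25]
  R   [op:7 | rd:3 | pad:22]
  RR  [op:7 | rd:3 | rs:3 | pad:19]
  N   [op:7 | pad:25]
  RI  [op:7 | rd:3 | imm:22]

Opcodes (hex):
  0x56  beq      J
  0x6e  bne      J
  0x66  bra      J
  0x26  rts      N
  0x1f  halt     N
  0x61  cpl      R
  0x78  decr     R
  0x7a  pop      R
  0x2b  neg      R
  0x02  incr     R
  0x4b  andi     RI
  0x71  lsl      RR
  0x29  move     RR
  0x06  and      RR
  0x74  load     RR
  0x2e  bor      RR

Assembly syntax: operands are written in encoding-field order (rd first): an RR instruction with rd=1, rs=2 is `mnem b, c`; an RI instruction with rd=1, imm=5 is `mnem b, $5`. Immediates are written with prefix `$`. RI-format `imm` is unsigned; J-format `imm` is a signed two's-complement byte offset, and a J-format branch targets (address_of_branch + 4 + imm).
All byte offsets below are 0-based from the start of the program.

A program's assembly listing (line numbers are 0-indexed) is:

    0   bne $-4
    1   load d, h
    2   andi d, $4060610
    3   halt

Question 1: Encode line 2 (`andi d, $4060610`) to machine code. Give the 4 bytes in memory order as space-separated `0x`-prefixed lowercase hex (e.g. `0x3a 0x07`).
0xc2 0xf5 0xfd 0x96

2. andi fields op=0x4b:7|rd=3:3|imm=4060610:22 → word 96fdf5c2h → c2 f5 fd 96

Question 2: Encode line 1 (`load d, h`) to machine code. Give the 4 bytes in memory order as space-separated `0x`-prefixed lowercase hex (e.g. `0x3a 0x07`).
line 1 (load): pack op=0x74:7|rd=3:3|rs=5:3|pad=0:19 = 0xe8e80000; little→ 00 00 e8 e8

0x00 0x00 0xe8 0xe8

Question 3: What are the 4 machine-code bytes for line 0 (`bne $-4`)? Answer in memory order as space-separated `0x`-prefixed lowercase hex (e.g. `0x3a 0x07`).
L0: bne op=0x6e:7|imm=-4:25 ⇒ 0xddfffffc ⇒ little fc ff ff dd

0xfc 0xff 0xff 0xdd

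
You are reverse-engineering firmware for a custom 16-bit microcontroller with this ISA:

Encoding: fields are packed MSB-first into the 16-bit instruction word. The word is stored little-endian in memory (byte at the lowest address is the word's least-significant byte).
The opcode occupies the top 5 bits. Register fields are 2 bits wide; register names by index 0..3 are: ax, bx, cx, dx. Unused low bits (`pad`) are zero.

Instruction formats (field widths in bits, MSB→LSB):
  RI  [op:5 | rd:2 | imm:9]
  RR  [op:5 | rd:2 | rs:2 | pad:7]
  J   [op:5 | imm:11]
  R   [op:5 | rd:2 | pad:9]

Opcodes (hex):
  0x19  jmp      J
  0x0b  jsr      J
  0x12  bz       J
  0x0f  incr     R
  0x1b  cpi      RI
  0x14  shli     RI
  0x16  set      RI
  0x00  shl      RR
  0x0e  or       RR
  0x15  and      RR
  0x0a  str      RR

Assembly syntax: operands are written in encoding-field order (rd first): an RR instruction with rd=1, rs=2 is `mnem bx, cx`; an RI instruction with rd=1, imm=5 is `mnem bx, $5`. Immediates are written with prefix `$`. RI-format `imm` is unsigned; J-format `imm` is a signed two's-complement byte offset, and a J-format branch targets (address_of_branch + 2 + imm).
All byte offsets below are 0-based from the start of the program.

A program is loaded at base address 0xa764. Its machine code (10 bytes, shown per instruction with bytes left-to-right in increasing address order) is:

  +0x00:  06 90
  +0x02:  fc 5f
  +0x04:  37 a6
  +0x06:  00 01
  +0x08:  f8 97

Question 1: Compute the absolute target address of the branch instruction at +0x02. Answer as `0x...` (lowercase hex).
+0x02: fc 5f ⇒ word 0x5ffc (little)
  op=0x5ffc>>11=0xb ⇒ jsr (J)
  imm@[10:0]=0x7fc (s11→-4) ⇒ $-4
  target = base 0xa764 + off 0x02 + 2 + imm -4 = 0xa764

0xa764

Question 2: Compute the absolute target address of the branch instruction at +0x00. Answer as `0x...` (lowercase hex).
0xa76c

+0x00: 06 90 ⇒ word 0x9006 (little)
  op=0x9006>>11=0x12 ⇒ bz (J)
  imm@[10:0]=0x6 ⇒ $6
  target = base 0xa764 + off 0x00 + 2 + imm 6 = 0xa76c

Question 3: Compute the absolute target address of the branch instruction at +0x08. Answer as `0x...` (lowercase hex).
0xa766

@+08  little-endian(f8 97) = 0x97f8
  op=0x97f8>>11=0x12 ⇒ bz (J)
  imm@[10:0]=0x7f8 (s11→-8) ⇒ $-8
  target = base 0xa764 + off 0x08 + 2 + imm -8 = 0xa766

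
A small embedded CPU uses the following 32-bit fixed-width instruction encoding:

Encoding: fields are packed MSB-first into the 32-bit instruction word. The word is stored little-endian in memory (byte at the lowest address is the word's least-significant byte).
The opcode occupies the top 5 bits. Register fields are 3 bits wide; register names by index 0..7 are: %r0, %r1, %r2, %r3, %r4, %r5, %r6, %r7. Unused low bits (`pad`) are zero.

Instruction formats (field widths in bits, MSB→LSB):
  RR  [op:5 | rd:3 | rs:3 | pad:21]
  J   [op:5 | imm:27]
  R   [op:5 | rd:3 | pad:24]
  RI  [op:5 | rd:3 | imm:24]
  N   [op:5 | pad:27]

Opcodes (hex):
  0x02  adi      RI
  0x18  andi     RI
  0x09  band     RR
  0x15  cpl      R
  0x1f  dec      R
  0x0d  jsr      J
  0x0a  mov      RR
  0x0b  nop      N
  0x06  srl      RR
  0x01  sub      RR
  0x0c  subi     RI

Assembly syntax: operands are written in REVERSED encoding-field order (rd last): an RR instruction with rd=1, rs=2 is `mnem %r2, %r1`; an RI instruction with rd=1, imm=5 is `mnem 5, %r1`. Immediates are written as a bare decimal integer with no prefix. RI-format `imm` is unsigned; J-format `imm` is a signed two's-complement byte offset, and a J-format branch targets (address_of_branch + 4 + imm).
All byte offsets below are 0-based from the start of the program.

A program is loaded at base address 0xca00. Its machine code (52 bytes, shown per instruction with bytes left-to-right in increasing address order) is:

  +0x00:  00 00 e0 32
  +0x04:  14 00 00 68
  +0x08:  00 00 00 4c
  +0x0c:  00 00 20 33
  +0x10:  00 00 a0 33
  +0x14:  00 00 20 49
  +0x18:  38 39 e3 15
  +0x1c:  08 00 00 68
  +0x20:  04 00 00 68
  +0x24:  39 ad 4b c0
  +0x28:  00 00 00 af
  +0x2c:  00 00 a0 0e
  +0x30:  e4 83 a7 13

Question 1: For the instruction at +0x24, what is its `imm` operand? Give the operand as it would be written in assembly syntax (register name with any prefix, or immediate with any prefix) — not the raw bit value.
4959545

+0x24: 39 ad 4b c0 ⇒ word 0xc04bad39 (little)
  top 5b → 0x18 → andi [RI]
  [26:24] rd=0 = %r0
  [23:0] imm=4959545 = 4959545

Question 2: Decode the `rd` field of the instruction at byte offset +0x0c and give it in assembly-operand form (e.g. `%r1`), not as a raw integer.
%r3

@+0c  little-endian(00 00 20 33) = 0x33200000
  opcode bits[31:27]=0x6: srl/RR
  [26:24] rd=3 = %r3
  [23:21] rs=1 = %r1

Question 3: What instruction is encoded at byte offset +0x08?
[08] 00 00 00 4c → 0x4c000000
  op=0x4c000000>>27=0x9 ⇒ band (RR)
  [26:24] rd=4 = %r4
  [23:21] rs=0 = %r0

band %r0, %r4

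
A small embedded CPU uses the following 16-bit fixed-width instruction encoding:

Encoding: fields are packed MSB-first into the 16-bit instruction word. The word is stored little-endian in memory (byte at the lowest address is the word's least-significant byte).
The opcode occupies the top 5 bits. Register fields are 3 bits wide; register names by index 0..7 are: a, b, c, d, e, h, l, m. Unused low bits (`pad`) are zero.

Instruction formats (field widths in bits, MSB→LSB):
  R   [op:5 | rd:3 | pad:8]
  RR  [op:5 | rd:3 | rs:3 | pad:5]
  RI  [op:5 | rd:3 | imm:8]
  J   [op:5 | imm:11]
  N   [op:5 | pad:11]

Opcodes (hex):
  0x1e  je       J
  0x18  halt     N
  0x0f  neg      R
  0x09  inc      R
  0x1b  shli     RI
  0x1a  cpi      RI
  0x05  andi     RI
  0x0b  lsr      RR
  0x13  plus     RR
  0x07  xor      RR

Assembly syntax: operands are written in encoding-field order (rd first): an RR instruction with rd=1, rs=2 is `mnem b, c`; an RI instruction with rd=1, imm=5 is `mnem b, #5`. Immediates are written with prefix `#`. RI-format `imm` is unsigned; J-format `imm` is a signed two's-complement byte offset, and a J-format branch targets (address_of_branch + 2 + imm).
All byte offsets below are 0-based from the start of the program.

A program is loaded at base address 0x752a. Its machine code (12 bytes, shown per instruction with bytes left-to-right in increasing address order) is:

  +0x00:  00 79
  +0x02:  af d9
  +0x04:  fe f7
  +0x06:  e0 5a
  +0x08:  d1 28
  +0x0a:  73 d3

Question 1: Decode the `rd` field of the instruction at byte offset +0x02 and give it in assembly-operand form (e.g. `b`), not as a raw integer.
b

[02] af d9 → 0xd9af
  opcode bits[15:11]=0x1b: shli/RI
  [10:8] rd=1 = b
  [7:0] imm=175 = #175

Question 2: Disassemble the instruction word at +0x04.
@+04  little-endian(fe f7) = 0xf7fe
  op=0xf7fe>>11=0x1e ⇒ je (J)
  [10:0] imm=2046 (s11→-2) = #-2

je #-2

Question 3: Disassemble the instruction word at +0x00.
[00] 00 79 → 0x7900
  opcode bits[15:11]=0xf: neg/R
  [10:8] rd=1 = b

neg b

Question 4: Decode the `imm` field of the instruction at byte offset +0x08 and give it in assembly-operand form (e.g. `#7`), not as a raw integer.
+0x08: d1 28 ⇒ word 0x28d1 (little)
  top 5b → 0x5 → andi [RI]
  rd@[10:8]=0x0 ⇒ a
  imm@[7:0]=0xd1 ⇒ #209

#209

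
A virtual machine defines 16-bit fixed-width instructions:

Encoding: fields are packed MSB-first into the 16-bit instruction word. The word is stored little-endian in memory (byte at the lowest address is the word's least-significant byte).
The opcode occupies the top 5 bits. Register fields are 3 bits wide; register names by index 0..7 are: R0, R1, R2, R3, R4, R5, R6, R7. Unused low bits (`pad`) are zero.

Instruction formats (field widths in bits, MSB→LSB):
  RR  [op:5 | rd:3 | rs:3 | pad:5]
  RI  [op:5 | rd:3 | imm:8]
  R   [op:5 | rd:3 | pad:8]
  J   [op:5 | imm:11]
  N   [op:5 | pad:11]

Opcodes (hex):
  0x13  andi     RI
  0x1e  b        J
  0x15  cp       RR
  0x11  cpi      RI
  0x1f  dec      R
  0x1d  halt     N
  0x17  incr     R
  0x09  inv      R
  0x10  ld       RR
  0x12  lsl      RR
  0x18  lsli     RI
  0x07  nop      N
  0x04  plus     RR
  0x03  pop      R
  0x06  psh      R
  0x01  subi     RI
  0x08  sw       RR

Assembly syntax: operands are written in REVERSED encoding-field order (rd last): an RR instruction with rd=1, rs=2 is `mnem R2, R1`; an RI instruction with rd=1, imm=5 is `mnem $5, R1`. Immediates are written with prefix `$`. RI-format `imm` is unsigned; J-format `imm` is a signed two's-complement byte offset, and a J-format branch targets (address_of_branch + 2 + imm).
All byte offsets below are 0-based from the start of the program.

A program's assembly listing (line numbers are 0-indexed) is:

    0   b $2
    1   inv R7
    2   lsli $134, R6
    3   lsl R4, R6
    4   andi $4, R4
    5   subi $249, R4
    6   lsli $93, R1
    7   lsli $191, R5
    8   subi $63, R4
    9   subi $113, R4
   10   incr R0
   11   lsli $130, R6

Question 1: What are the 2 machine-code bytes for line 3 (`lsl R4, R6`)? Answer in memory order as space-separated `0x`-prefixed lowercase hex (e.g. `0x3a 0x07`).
3. lsl fields op=0x12:5|rd=6:3|rs=4:3|pad=0:5 → word 9680h → 80 96

0x80 0x96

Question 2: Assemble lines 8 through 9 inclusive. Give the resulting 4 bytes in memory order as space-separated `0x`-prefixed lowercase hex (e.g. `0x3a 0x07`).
L8: subi op=0x1:5|rd=4:3|imm=63:8 ⇒ 0x0c3f ⇒ little 3f 0c
L9: subi op=0x1:5|rd=4:3|imm=113:8 ⇒ 0x0c71 ⇒ little 71 0c

0x3f 0x0c 0x71 0x0c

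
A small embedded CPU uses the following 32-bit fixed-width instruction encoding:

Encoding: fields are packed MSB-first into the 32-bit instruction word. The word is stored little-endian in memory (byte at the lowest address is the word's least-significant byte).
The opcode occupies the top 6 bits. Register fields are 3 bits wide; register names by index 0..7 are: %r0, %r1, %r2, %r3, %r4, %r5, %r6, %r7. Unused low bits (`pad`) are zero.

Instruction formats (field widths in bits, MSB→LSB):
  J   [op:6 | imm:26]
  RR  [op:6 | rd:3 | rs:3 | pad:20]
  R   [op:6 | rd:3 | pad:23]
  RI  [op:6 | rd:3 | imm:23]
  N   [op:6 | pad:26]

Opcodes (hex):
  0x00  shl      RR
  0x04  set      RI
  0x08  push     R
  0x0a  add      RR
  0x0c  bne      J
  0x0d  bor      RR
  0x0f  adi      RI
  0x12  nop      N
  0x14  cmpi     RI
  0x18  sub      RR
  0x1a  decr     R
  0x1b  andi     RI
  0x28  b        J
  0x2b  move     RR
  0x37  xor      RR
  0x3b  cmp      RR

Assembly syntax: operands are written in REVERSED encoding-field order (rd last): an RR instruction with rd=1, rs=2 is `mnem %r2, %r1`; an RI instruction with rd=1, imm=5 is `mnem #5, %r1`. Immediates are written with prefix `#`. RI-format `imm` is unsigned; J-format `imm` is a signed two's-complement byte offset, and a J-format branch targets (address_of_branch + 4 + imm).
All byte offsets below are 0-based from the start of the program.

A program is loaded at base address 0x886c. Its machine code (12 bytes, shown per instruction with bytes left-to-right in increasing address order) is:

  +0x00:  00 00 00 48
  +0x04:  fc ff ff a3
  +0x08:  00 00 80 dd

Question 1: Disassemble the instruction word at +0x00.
+0x00: 00 00 00 48 ⇒ word 0x48000000 (little)
  op=0x48000000>>26=0x12 ⇒ nop (N)

nop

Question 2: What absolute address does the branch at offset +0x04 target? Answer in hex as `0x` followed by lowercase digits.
0x8870

off 0x04: read fc ff ff a3 as little → 0xa3fffffc
  op=0xa3fffffc>>26=0x28 ⇒ b (J)
  imm@[25:0]=0x3fffffc (s26→-4) ⇒ #-4
  target = base 0x886c + off 0x04 + 4 + imm -4 = 0x8870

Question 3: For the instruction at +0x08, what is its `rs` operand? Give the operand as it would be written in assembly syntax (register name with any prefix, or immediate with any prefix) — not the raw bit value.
%r0

[08] 00 00 80 dd → 0xdd800000
  top 6b → 0x37 → xor [RR]
  [25:23] rd=3 = %r3
  [22:20] rs=0 = %r0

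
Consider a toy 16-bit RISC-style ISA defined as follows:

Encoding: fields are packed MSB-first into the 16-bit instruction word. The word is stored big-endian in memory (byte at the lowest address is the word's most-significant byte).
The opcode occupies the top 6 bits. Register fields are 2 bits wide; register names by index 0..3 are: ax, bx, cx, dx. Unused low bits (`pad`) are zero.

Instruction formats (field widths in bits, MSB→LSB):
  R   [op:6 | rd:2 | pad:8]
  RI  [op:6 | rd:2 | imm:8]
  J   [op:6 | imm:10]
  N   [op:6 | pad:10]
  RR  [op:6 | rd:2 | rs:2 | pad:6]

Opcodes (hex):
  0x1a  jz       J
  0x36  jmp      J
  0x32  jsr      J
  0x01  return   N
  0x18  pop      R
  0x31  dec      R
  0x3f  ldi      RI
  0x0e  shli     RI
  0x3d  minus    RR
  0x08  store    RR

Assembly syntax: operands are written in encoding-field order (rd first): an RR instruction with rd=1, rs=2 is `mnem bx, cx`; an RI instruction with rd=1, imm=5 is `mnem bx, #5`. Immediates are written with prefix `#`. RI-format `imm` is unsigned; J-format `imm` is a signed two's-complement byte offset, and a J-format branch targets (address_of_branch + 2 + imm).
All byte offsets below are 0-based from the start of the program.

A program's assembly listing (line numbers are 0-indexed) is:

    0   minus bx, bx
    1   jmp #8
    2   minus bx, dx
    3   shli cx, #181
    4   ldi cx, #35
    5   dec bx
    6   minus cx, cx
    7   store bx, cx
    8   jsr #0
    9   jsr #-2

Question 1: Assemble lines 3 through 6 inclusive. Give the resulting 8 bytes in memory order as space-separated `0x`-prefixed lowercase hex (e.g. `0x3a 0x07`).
0x3a 0xb5 0xfe 0x23 0xc5 0x00 0xf6 0x80

L3: shli op=0xe:6|rd=2:2|imm=181:8 ⇒ 0x3ab5 ⇒ big 3a b5
L4: ldi op=0x3f:6|rd=2:2|imm=35:8 ⇒ 0xfe23 ⇒ big fe 23
L5: dec op=0x31:6|rd=1:2|pad=0:8 ⇒ 0xc500 ⇒ big c5 00
L6: minus op=0x3d:6|rd=2:2|rs=2:2|pad=0:6 ⇒ 0xf680 ⇒ big f6 80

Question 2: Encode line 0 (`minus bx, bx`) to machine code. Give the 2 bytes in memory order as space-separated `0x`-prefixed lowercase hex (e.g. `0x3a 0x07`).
0xf5 0x40

L0: minus op=0x3d:6|rd=1:2|rs=1:2|pad=0:6 ⇒ 0xf540 ⇒ big f5 40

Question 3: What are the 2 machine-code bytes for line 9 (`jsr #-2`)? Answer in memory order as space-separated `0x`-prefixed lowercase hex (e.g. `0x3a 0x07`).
0xcb 0xfe

9. jsr fields op=0x32:6|imm=-2:10 → word cbfeh → cb fe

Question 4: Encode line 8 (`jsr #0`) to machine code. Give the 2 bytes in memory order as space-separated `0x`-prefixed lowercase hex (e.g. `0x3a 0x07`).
L8: jsr op=0x32:6|imm=0:10 ⇒ 0xc800 ⇒ big c8 00

0xc8 0x00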